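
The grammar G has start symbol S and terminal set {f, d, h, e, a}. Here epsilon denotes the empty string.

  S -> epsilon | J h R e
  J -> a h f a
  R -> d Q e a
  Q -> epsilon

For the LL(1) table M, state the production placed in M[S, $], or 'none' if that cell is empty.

S -> epsilon

FIRST(J): from J->a h f a we get {a}. So FIRST(J) = {a}.
FIRST(R): from R->d Q e a we get {d}. So FIRST(R) = {d}.
FIRST(Q): from Q->epsilon we get {epsilon}. So FIRST(Q) = {epsilon}.
FIRST(S): from S->epsilon we get {epsilon}; from S->J h R e we get {a}. So FIRST(S) = {epsilon, a}.
FOLLOW(S) includes $ since S is the start symbol.
FOLLOW(S): S appears on no right-hand side. Thus FOLLOW(S) = {$}.
For S -> epsilon: FIRST(epsilon) = {epsilon}, so it goes in M[S, t] for t ∈ {}; since epsilon ∈ FIRST, also for every t ∈ FOLLOW(S) = {$}.
For S -> J h R e: FIRST(J h R e) = {a}, so it goes in M[S, t] for t ∈ {a}.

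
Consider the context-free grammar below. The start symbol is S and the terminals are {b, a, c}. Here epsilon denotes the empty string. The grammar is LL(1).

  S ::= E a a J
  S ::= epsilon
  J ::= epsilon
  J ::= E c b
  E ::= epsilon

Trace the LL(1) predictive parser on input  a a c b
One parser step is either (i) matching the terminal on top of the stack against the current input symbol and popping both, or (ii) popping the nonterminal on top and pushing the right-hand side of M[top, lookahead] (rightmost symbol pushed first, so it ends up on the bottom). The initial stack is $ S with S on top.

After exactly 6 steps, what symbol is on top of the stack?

step 1: stack=$ S  input=a a c b $  — expand S ::= E a a J
step 2: stack=$ J a a E  input=a a c b $  — expand E ::= epsilon
step 3: stack=$ J a a  input=a a c b $  — match a
step 4: stack=$ J a  input=a c b $  — match a
step 5: stack=$ J  input=c b $  — expand J ::= E c b
step 6: stack=$ b c E  input=c b $  — expand E ::= epsilon
Stack after step 6: $ b c (top = c).

c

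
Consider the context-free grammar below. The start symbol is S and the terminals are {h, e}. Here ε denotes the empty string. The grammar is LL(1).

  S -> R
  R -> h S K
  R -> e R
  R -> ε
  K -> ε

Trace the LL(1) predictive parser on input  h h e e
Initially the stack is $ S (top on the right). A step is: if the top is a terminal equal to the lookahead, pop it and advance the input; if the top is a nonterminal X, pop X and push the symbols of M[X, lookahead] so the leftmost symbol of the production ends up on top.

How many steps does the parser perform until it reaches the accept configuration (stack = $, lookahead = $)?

step 1: stack=$ S  input=h h e e $  — expand S -> R
step 2: stack=$ R  input=h h e e $  — expand R -> h S K
step 3: stack=$ K S h  input=h h e e $  — match h
step 4: stack=$ K S  input=h e e $  — expand S -> R
step 5: stack=$ K R  input=h e e $  — expand R -> h S K
step 6: stack=$ K K S h  input=h e e $  — match h
step 7: stack=$ K K S  input=e e $  — expand S -> R
step 8: stack=$ K K R  input=e e $  — expand R -> e R
step 9: stack=$ K K R e  input=e e $  — match e
step 10: stack=$ K K R  input=e $  — expand R -> e R
step 11: stack=$ K K R e  input=e $  — match e
step 12: stack=$ K K R  input=$  — expand R -> ε
step 13: stack=$ K K  input=$  — expand K -> ε
step 14: stack=$ K  input=$  — expand K -> ε
Accept reached after 14 steps.

14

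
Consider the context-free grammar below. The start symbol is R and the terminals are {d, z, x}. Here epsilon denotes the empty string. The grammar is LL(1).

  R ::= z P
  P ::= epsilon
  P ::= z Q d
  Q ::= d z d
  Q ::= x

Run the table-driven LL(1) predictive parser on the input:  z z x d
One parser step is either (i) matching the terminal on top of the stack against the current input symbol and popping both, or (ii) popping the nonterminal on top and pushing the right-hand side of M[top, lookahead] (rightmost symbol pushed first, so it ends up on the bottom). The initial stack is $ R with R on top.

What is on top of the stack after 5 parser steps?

     Stack    Input      Action
  1  $ R      z z x d $  expand R ::= z P
  2  $ P z    z z x d $  match z
  3  $ P      z x d $    expand P ::= z Q d
  4  $ d Q z  z x d $    match z
  5  $ d Q    x d $      expand Q ::= x
Stack after step 5: $ d x (top = x).

x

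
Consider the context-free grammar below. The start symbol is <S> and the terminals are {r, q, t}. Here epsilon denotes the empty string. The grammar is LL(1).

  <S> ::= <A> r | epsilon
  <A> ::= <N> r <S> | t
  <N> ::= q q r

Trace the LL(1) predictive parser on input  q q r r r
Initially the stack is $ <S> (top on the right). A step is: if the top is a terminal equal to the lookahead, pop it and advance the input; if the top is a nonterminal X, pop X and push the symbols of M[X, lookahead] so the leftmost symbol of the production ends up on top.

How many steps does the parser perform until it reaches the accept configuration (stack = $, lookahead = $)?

step 1: stack=$ <S>  input=q q r r r $  — expand <S> ::= <A> r
step 2: stack=$ r <A>  input=q q r r r $  — expand <A> ::= <N> r <S>
step 3: stack=$ r <S> r <N>  input=q q r r r $  — expand <N> ::= q q r
step 4: stack=$ r <S> r r q q  input=q q r r r $  — match q
step 5: stack=$ r <S> r r q  input=q r r r $  — match q
step 6: stack=$ r <S> r r  input=r r r $  — match r
step 7: stack=$ r <S> r  input=r r $  — match r
step 8: stack=$ r <S>  input=r $  — expand <S> ::= epsilon
step 9: stack=$ r  input=r $  — match r
Accept reached after 9 steps.

9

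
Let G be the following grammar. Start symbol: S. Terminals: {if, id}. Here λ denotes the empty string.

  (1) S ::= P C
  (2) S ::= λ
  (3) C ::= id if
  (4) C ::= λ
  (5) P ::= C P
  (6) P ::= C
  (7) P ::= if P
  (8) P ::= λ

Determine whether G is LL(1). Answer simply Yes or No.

FIRST(S) = {λ, id, if}
FIRST(C) = {λ, id}
FIRST(P) = {λ, id, if}
FOLLOW(S) = {$}
FOLLOW(C) = {$, id, if}
FOLLOW(P) = {$, id}
Cell M[C, id] receives both C ::= id if and C ::= λ — the grammar is not LL(1).

No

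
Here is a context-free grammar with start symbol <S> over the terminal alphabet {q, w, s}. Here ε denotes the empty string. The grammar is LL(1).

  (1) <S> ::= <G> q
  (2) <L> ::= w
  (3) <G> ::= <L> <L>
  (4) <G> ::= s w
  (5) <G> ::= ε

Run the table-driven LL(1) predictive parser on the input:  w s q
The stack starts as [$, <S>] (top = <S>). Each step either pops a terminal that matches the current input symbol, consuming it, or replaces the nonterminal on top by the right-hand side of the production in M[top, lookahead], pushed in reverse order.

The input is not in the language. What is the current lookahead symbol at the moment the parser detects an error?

     Stack        Input    Action
  1  $ <S>        w s q $  expand <S> ::= <G> q
  2  $ q <G>      w s q $  expand <G> ::= <L> <L>
  3  $ q <L> <L>  w s q $  expand <L> ::= w
  4  $ q <L> w    w s q $  match w
  5  $ q <L>      s q $    error: M[<L>, s] is empty

s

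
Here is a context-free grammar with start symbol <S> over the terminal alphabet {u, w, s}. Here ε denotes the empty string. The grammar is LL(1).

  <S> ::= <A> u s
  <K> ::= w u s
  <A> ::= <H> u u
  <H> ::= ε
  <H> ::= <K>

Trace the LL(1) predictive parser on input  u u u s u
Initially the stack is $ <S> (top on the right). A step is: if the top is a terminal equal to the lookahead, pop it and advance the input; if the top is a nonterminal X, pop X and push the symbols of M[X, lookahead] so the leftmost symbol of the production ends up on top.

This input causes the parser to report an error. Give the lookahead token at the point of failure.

     Stack          Input        Action
  1  $ <S>          u u u s u $  expand <S> ::= <A> u s
  2  $ s u <A>      u u u s u $  expand <A> ::= <H> u u
  3  $ s u u u <H>  u u u s u $  expand <H> ::= ε
  4  $ s u u u      u u u s u $  match u
  5  $ s u u        u u s u $    match u
  6  $ s u          u s u $      match u
  7  $ s            s u $        match s
  8  $              u $          error: stack empty but input remains

u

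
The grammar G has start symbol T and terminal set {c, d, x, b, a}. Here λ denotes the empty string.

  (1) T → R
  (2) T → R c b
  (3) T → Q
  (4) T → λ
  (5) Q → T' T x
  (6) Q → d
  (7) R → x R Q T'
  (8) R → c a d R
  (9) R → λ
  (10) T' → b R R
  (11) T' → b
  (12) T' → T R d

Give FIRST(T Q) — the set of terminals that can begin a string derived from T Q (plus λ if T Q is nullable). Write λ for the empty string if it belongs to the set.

{b, c, d, x}

FIRST(R): from R→x R Q T' we get {x}; from R→c a d R we get {c}; from R→λ we get {λ}. So FIRST(R) = {λ, c, x}.
FIRST(T): from T→R we get {λ, c, x}; from T→R c b we get {c, x}; from T→Q we get {b, c, d, x}; from T→λ we get {λ}. So FIRST(T) = {λ, b, c, d, x}.
FIRST(T'): from T'→b R R we get {b}; from T'→b we get {b}; from T'→T R d we get {b, c, d, x}. So FIRST(T') = {b, c, d, x}.
FIRST(Q): from Q→T' T x we get {b, c, d, x}; from Q→d we get {d}. So FIRST(Q) = {b, c, d, x}.
FIRST(T Q): take FIRST of each symbol in turn, carrying on past any symbol whose FIRST contains λ; result {b, c, d, x}.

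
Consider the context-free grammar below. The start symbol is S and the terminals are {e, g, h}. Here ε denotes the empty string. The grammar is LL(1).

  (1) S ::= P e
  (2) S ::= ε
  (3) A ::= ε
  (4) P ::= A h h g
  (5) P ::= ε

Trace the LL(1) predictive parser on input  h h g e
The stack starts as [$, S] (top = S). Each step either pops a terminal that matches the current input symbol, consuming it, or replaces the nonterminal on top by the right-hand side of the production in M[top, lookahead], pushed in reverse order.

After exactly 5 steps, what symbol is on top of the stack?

     Stack        Input      Action
  1  $ S          h h g e $  expand S ::= P e
  2  $ e P        h h g e $  expand P ::= A h h g
  3  $ e g h h A  h h g e $  expand A ::= ε
  4  $ e g h h    h h g e $  match h
  5  $ e g h      h g e $    match h
Stack after step 5: $ e g (top = g).

g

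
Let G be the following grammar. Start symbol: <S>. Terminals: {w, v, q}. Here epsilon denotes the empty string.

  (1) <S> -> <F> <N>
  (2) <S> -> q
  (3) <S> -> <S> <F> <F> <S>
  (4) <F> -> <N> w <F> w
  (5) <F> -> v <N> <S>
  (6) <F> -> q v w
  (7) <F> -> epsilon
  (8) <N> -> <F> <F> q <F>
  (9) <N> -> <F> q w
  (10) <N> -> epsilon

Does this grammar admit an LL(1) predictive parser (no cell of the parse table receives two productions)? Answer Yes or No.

No

FIRST(<S>) = {epsilon, q, v, w}
FIRST(<F>) = {epsilon, q, v, w}
FIRST(<N>) = {epsilon, q, v, w}
FOLLOW(<S>) = {$, q, v, w}
FOLLOW(<F>) = {$, q, v, w}
FOLLOW(<N>) = {$, q, v, w}
Cell M[<F>, q] receives both <F> -> <N> w <F> w and <F> -> q v w and <F> -> epsilon — the grammar is not LL(1).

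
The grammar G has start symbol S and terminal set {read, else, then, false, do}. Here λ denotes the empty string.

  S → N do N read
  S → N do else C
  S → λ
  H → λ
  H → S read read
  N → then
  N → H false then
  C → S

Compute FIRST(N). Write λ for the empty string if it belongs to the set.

FIRST(S): from S→N do N read we get {false, read, then}; from S→N do else C we get {false, read, then}; from S→λ we get {λ}. So FIRST(S) = {λ, false, read, then}.
FIRST(H): from H→λ we get {λ}; from H→S read read we get {false, read, then}. So FIRST(H) = {λ, false, read, then}.
FIRST(C): from C→S we get {λ, false, read, then}. So FIRST(C) = {λ, false, read, then}.
FIRST(N): from N→then we get {then}; from N→H false then we get {false, read, then}. So FIRST(N) = {false, read, then}.

{false, read, then}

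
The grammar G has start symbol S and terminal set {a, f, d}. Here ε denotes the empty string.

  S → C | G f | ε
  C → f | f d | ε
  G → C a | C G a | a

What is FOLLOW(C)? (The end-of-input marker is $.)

FIRST(C) = {ε, f}
FIRST(G) = {a, f}  (via C a, C G a)
FIRST(S) = {ε, a, f}  (via C, G f)
FOLLOW(S) includes $ since S is the start symbol.
FOLLOW(S): S appears on no right-hand side. Thus FOLLOW(S) = {$}.
FOLLOW(C): in S→C, the suffix after C is empty, so FOLLOW(C) ⊇ FOLLOW(S) = {$}; in G→C a, C is followed by a with FIRST {a}; in G→C G a, C is followed by G a with FIRST {a, f}. Thus FOLLOW(C) = {$, a, f}.
FOLLOW(G): in S→G f, G is followed by f with FIRST {f}; in G→C G a, G is followed by a with FIRST {a}. Thus FOLLOW(G) = {a, f}.

{$, a, f}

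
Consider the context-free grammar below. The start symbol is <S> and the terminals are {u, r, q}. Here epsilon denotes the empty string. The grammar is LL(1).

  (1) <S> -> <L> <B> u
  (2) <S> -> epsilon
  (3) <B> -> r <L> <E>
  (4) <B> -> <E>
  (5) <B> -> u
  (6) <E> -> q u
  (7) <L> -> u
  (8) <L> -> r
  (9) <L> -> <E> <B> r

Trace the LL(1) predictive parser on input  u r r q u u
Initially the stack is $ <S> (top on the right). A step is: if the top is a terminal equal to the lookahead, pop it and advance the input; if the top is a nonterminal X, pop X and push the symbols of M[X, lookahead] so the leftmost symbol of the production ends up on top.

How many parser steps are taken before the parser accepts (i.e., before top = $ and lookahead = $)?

11

step 1: stack=$ <S>  input=u r r q u u $  — expand <S> -> <L> <B> u
step 2: stack=$ u <B> <L>  input=u r r q u u $  — expand <L> -> u
step 3: stack=$ u <B> u  input=u r r q u u $  — match u
step 4: stack=$ u <B>  input=r r q u u $  — expand <B> -> r <L> <E>
step 5: stack=$ u <E> <L> r  input=r r q u u $  — match r
step 6: stack=$ u <E> <L>  input=r q u u $  — expand <L> -> r
step 7: stack=$ u <E> r  input=r q u u $  — match r
step 8: stack=$ u <E>  input=q u u $  — expand <E> -> q u
step 9: stack=$ u u q  input=q u u $  — match q
step 10: stack=$ u u  input=u u $  — match u
step 11: stack=$ u  input=u $  — match u
Accept reached after 11 steps.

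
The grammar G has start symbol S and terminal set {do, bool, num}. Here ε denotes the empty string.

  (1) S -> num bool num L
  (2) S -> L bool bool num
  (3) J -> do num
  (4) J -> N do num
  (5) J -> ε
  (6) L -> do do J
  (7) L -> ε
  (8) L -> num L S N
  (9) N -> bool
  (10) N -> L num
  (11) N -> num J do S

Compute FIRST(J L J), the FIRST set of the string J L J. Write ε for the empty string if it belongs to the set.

{ε, bool, do, num}

FIRST(L) = {ε, do, num}
FIRST(S) = {bool, do, num}  (via L bool bool num)
FIRST(N) = {bool, do, num}  (via L num)
FIRST(J) = {ε, bool, do, num}  (via N do num)
FIRST(J L J): take FIRST of each symbol in turn, carrying on past any symbol whose FIRST contains ε; result {ε, bool, do, num}.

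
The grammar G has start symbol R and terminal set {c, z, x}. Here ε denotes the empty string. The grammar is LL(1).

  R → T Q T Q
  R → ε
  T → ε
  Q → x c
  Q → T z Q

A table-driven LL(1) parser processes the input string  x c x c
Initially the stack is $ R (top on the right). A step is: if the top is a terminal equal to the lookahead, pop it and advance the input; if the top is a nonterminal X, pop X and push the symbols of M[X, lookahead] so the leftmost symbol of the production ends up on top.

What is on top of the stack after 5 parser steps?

     Stack      Input      Action
  1  $ R        x c x c $  expand R → T Q T Q
  2  $ Q T Q T  x c x c $  expand T → ε
  3  $ Q T Q    x c x c $  expand Q → x c
  4  $ Q T c x  x c x c $  match x
  5  $ Q T c    c x c $    match c
Stack after step 5: $ Q T (top = T).

T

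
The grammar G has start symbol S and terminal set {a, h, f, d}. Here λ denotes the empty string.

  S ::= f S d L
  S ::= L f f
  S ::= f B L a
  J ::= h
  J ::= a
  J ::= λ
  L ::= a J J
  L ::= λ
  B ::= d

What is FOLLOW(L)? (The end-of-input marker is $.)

FIRST(J): from J::=h we get {h}; from J::=a we get {a}; from J::=λ we get {λ}. So FIRST(J) = {λ, a, h}.
FIRST(L): from L::=a J J we get {a}; from L::=λ we get {λ}. So FIRST(L) = {λ, a}.
FIRST(B): from B::=d we get {d}. So FIRST(B) = {d}.
FIRST(S): from S::=f S d L we get {f}; from S::=L f f we get {a, f}; from S::=f B L a we get {f}. So FIRST(S) = {a, f}.
FOLLOW(S) includes $ since S is the start symbol.
FOLLOW(S): in S::=f S d L, S is followed by d L with FIRST {d}. Thus FOLLOW(S) = {$, d}.
FOLLOW(L): in S::=f S d L, the suffix after L is empty, so FOLLOW(L) ⊇ FOLLOW(S) = {$, d}; in S::=L f f, L is followed by f f with FIRST {f}; in S::=f B L a, L is followed by a with FIRST {a}. Thus FOLLOW(L) = {$, a, d, f}.
FOLLOW(J): in L::=a J J (occurrence 1), J is followed by J with FIRST {λ, a, h}; in L::=a J J (occurrence 1), the suffix after J is nullable, so FOLLOW(J) ⊇ FOLLOW(L) = {$, a, d, f}; in L::=a J J (occurrence 2), the suffix after J is empty, so FOLLOW(J) ⊇ FOLLOW(L) = {$, a, d, f}. Thus FOLLOW(J) = {$, a, d, f, h}.
FOLLOW(B): in S::=f B L a, B is followed by L a with FIRST {a}. Thus FOLLOW(B) = {a}.

{$, a, d, f}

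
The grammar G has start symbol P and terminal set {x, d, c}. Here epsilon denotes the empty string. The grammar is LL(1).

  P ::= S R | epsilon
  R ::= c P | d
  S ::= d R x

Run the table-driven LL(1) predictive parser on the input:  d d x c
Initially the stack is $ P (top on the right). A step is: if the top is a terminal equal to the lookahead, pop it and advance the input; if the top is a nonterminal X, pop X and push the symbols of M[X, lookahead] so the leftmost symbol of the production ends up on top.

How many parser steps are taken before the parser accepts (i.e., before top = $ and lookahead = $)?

9

     Stack      Input      Action
  1  $ P        d d x c $  expand P ::= S R
  2  $ R S      d d x c $  expand S ::= d R x
  3  $ R x R d  d d x c $  match d
  4  $ R x R    d x c $    expand R ::= d
  5  $ R x d    d x c $    match d
  6  $ R x      x c $      match x
  7  $ R        c $        expand R ::= c P
  8  $ P c      c $        match c
  9  $ P        $          expand P ::= epsilon
Accept reached after 9 steps.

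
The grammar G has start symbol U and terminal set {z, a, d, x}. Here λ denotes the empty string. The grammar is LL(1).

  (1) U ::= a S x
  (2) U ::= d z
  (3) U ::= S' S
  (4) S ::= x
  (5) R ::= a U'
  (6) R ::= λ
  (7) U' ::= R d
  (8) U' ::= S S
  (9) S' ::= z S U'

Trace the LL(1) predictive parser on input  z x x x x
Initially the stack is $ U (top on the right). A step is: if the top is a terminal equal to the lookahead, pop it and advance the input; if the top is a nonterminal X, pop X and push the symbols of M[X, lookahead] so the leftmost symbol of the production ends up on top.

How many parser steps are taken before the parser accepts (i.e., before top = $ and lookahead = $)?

step 1: stack=$ U  input=z x x x x $  — expand U ::= S' S
step 2: stack=$ S S'  input=z x x x x $  — expand S' ::= z S U'
step 3: stack=$ S U' S z  input=z x x x x $  — match z
step 4: stack=$ S U' S  input=x x x x $  — expand S ::= x
step 5: stack=$ S U' x  input=x x x x $  — match x
step 6: stack=$ S U'  input=x x x $  — expand U' ::= S S
step 7: stack=$ S S S  input=x x x $  — expand S ::= x
step 8: stack=$ S S x  input=x x x $  — match x
step 9: stack=$ S S  input=x x $  — expand S ::= x
step 10: stack=$ S x  input=x x $  — match x
step 11: stack=$ S  input=x $  — expand S ::= x
step 12: stack=$ x  input=x $  — match x
Accept reached after 12 steps.

12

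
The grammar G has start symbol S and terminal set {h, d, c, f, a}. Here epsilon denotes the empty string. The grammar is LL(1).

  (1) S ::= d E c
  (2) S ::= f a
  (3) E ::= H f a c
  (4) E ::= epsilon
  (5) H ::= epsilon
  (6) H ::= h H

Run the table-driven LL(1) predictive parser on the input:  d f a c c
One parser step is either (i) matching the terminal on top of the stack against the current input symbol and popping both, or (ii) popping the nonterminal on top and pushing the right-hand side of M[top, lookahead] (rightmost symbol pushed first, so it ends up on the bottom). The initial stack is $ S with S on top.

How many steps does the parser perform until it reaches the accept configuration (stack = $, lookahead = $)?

8

step 1: stack=$ S  input=d f a c c $  — expand S ::= d E c
step 2: stack=$ c E d  input=d f a c c $  — match d
step 3: stack=$ c E  input=f a c c $  — expand E ::= H f a c
step 4: stack=$ c c a f H  input=f a c c $  — expand H ::= epsilon
step 5: stack=$ c c a f  input=f a c c $  — match f
step 6: stack=$ c c a  input=a c c $  — match a
step 7: stack=$ c c  input=c c $  — match c
step 8: stack=$ c  input=c $  — match c
Accept reached after 8 steps.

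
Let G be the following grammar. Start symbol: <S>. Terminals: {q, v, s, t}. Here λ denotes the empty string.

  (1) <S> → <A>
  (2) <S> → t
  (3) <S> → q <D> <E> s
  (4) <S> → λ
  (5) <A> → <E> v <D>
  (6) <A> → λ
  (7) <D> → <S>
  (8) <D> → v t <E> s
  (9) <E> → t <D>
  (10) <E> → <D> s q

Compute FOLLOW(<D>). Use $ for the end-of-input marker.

{$, q, s, t, v}

FIRST(<S>) = {λ, q, s, t, v}  (via <A>)
FIRST(<D>) = {λ, q, s, t, v}  (via <S>)
FIRST(<E>) = {q, s, t, v}  (via <D> s q)
FIRST(<A>) = {λ, q, s, t, v}  (via <E> v <D>)
FOLLOW(<S>) includes $ since <S> is the start symbol.
FOLLOW(<E>): in <S>→q <D> <E> s, <E> is followed by s with FIRST {s}; in <A>→<E> v <D>, <E> is followed by v <D> with FIRST {v}; in <D>→v t <E> s, <E> is followed by s with FIRST {s}. Thus FOLLOW(<E>) = {s, v}.
FOLLOW(<S>): in <D>→<S>, the suffix after <S> is empty, so FOLLOW(<S>) ⊇ FOLLOW(<D>) = {$, q, s, t, v}. Thus FOLLOW(<S>) = {$, q, s, t, v}.
FOLLOW(<A>): in <S>→<A>, the suffix after <A> is empty, so FOLLOW(<A>) ⊇ FOLLOW(<S>) = {$, q, s, t, v}. Thus FOLLOW(<A>) = {$, q, s, t, v}.
FOLLOW(<D>): in <S>→q <D> <E> s, <D> is followed by <E> s with FIRST {q, s, t, v}; in <A>→<E> v <D>, the suffix after <D> is empty, so FOLLOW(<D>) ⊇ FOLLOW(<A>) = {$, q, s, t, v}; in <E>→t <D>, the suffix after <D> is empty, so FOLLOW(<D>) ⊇ FOLLOW(<E>) = {s, v}; in <E>→<D> s q, <D> is followed by s q with FIRST {s}. Thus FOLLOW(<D>) = {$, q, s, t, v}.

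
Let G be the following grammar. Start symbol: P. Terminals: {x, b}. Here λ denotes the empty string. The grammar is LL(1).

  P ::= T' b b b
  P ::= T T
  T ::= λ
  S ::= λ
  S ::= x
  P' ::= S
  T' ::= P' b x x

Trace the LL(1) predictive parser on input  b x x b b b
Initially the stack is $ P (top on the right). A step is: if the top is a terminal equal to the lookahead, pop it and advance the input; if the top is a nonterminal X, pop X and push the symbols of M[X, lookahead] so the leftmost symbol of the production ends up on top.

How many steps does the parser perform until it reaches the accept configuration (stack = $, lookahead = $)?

      Stack             Input          Action
   1  $ P               b x x b b b $  expand P ::= T' b b b
   2  $ b b b T'        b x x b b b $  expand T' ::= P' b x x
   3  $ b b b x x b P'  b x x b b b $  expand P' ::= S
   4  $ b b b x x b S   b x x b b b $  expand S ::= λ
   5  $ b b b x x b     b x x b b b $  match b
   6  $ b b b x x       x x b b b $    match x
   7  $ b b b x         x b b b $      match x
   8  $ b b b           b b b $        match b
   9  $ b b             b b $          match b
  10  $ b               b $            match b
Accept reached after 10 steps.

10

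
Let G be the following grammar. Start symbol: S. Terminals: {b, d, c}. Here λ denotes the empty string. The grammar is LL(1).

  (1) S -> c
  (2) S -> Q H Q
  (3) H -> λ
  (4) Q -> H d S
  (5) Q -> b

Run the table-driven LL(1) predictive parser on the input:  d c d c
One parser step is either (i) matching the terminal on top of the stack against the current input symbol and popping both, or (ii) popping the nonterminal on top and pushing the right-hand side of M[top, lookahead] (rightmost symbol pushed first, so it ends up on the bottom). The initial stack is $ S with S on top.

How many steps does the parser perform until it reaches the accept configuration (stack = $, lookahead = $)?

12

      Stack        Input      Action
   1  $ S          d c d c $  expand S -> Q H Q
   2  $ Q H Q      d c d c $  expand Q -> H d S
   3  $ Q H S d H  d c d c $  expand H -> λ
   4  $ Q H S d    d c d c $  match d
   5  $ Q H S      c d c $    expand S -> c
   6  $ Q H c      c d c $    match c
   7  $ Q H        d c $      expand H -> λ
   8  $ Q          d c $      expand Q -> H d S
   9  $ S d H      d c $      expand H -> λ
  10  $ S d        d c $      match d
  11  $ S          c $        expand S -> c
  12  $ c          c $        match c
Accept reached after 12 steps.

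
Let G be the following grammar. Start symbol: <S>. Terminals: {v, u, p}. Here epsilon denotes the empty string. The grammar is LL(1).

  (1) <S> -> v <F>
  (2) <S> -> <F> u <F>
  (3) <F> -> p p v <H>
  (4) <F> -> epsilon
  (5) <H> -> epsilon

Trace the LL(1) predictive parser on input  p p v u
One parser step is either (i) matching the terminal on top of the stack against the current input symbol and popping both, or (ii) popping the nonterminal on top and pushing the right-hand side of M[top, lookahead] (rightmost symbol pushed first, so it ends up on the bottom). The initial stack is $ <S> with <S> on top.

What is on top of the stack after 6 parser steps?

step 1: stack=$ <S>  input=p p v u $  — expand <S> -> <F> u <F>
step 2: stack=$ <F> u <F>  input=p p v u $  — expand <F> -> p p v <H>
step 3: stack=$ <F> u <H> v p p  input=p p v u $  — match p
step 4: stack=$ <F> u <H> v p  input=p v u $  — match p
step 5: stack=$ <F> u <H> v  input=v u $  — match v
step 6: stack=$ <F> u <H>  input=u $  — expand <H> -> epsilon
Stack after step 6: $ <F> u (top = u).

u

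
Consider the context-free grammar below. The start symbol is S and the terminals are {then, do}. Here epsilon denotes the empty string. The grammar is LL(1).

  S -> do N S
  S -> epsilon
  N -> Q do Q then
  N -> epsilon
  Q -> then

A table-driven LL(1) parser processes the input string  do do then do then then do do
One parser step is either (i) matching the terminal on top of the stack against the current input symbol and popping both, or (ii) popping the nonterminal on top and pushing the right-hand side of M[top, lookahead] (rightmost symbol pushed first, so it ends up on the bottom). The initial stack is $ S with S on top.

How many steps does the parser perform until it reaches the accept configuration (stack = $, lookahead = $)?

19

step 1: stack=$ S  input=do do then do then then do do $  — expand S -> do N S
step 2: stack=$ S N do  input=do do then do then then do do $  — match do
step 3: stack=$ S N  input=do then do then then do do $  — expand N -> epsilon
step 4: stack=$ S  input=do then do then then do do $  — expand S -> do N S
step 5: stack=$ S N do  input=do then do then then do do $  — match do
step 6: stack=$ S N  input=then do then then do do $  — expand N -> Q do Q then
step 7: stack=$ S then Q do Q  input=then do then then do do $  — expand Q -> then
step 8: stack=$ S then Q do then  input=then do then then do do $  — match then
step 9: stack=$ S then Q do  input=do then then do do $  — match do
step 10: stack=$ S then Q  input=then then do do $  — expand Q -> then
step 11: stack=$ S then then  input=then then do do $  — match then
step 12: stack=$ S then  input=then do do $  — match then
step 13: stack=$ S  input=do do $  — expand S -> do N S
step 14: stack=$ S N do  input=do do $  — match do
step 15: stack=$ S N  input=do $  — expand N -> epsilon
step 16: stack=$ S  input=do $  — expand S -> do N S
step 17: stack=$ S N do  input=do $  — match do
step 18: stack=$ S N  input=$  — expand N -> epsilon
step 19: stack=$ S  input=$  — expand S -> epsilon
Accept reached after 19 steps.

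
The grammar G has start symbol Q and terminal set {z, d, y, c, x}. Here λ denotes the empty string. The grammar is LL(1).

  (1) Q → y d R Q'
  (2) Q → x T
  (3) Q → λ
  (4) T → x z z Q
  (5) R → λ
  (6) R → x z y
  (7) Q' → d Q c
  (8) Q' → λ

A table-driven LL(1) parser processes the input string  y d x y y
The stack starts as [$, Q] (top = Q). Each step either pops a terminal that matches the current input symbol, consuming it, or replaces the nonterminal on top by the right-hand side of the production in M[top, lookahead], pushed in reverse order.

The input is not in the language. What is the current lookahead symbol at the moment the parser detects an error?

y

     Stack       Input        Action
  1  $ Q         y d x y y $  expand Q → y d R Q'
  2  $ Q' R d y  y d x y y $  match y
  3  $ Q' R d    d x y y $    match d
  4  $ Q' R      x y y $      expand R → x z y
  5  $ Q' y z x  x y y $      match x
  6  $ Q' y z    y y $        error: top is terminal z but lookahead is y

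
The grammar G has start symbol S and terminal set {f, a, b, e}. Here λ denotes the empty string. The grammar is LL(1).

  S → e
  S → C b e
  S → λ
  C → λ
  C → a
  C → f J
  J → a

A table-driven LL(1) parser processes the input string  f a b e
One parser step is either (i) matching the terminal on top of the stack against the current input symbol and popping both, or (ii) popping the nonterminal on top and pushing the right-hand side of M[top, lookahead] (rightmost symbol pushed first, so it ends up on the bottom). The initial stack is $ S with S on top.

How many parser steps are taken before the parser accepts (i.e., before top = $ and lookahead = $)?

     Stack      Input      Action
  1  $ S        f a b e $  expand S → C b e
  2  $ e b C    f a b e $  expand C → f J
  3  $ e b J f  f a b e $  match f
  4  $ e b J    a b e $    expand J → a
  5  $ e b a    a b e $    match a
  6  $ e b      b e $      match b
  7  $ e        e $        match e
Accept reached after 7 steps.

7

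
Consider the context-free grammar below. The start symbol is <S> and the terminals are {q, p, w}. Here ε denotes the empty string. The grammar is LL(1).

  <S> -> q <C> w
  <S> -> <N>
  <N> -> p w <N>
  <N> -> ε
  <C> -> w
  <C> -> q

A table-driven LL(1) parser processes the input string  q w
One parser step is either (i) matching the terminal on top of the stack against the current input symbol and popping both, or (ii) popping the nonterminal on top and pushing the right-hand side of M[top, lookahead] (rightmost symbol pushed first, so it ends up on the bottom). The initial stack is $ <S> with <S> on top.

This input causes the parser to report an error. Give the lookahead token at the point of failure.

step 1: stack=$ <S>  input=q w $  — expand <S> -> q <C> w
step 2: stack=$ w <C> q  input=q w $  — match q
step 3: stack=$ w <C>  input=w $  — expand <C> -> w
step 4: stack=$ w w  input=w $  — match w
step 5: stack=$ w  input=$  — error: top is terminal w but lookahead is $

$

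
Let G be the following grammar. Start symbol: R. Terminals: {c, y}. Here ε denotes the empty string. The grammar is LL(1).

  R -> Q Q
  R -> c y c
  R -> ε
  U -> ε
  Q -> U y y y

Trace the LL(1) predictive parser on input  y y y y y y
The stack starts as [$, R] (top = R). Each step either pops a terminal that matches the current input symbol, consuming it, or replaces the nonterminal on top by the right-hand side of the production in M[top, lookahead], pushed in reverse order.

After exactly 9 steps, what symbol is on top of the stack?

     Stack        Input          Action
  1  $ R          y y y y y y $  expand R -> Q Q
  2  $ Q Q        y y y y y y $  expand Q -> U y y y
  3  $ Q y y y U  y y y y y y $  expand U -> ε
  4  $ Q y y y    y y y y y y $  match y
  5  $ Q y y      y y y y y $    match y
  6  $ Q y        y y y y $      match y
  7  $ Q          y y y $        expand Q -> U y y y
  8  $ y y y U    y y y $        expand U -> ε
  9  $ y y y      y y y $        match y
Stack after step 9: $ y y (top = y).

y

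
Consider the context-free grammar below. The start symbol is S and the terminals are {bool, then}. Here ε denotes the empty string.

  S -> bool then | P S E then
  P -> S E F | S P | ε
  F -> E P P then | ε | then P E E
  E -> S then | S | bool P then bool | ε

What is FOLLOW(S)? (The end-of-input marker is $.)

FIRST(S): from S->bool then we get {bool}; from S->P S E then we get {bool}. So FIRST(S) = {bool}.
FIRST(P): from P->S E F we get {bool}; from P->S P we get {bool}; from P->ε we get {ε}. So FIRST(P) = {ε, bool}.
FIRST(E): from E->S then we get {bool}; from E->S we get {bool}; from E->bool P then bool we get {bool}; from E->ε we get {ε}. So FIRST(E) = {ε, bool}.
FIRST(F): from F->E P P then we get {bool, then}; from F->ε we get {ε}; from F->then P E E we get {then}. So FIRST(F) = {ε, bool, then}.
FOLLOW(S) includes $ since S is the start symbol.
FOLLOW(S): in S->P S E then, S is followed by E then with FIRST {bool, then}; in P->S E F, S is followed by E F with FIRST {ε, bool, then}; in P->S E F, the suffix after S is nullable, so FOLLOW(S) ⊇ FOLLOW(P) = {bool, then}; in P->S P, S is followed by P with FIRST {ε, bool}; in P->S P, the suffix after S is nullable, so FOLLOW(S) ⊇ FOLLOW(P) = {bool, then}; in E->S then, S is followed by then with FIRST {then}; in E->S, the suffix after S is empty, so FOLLOW(S) ⊇ FOLLOW(E) = {bool, then}. Thus FOLLOW(S) = {$, bool, then}.
FOLLOW(P): in S->P S E then, P is followed by S E then with FIRST {bool}; in P->S P, the suffix after P is empty (adds nothing new); in F->E P P then (occurrence 1), P is followed by P then with FIRST {bool, then}; in F->E P P then (occurrence 2), P is followed by then with FIRST {then}; in F->then P E E, P is followed by E E with FIRST {ε, bool}; in F->then P E E, the suffix after P is nullable, so FOLLOW(P) ⊇ FOLLOW(F) = {bool, then}; in E->bool P then bool, P is followed by then bool with FIRST {then}. Thus FOLLOW(P) = {bool, then}.
FOLLOW(F): in P->S E F, the suffix after F is empty, so FOLLOW(F) ⊇ FOLLOW(P) = {bool, then}. Thus FOLLOW(F) = {bool, then}.
FOLLOW(E): in S->P S E then, E is followed by then with FIRST {then}; in P->S E F, E is followed by F with FIRST {ε, bool, then}; in P->S E F, the suffix after E is nullable, so FOLLOW(E) ⊇ FOLLOW(P) = {bool, then}; in F->E P P then, E is followed by P P then with FIRST {bool, then}; in F->then P E E (occurrence 1), E is followed by E with FIRST {ε, bool}; in F->then P E E (occurrence 1), the suffix after E is nullable, so FOLLOW(E) ⊇ FOLLOW(F) = {bool, then}; in F->then P E E (occurrence 2), the suffix after E is empty, so FOLLOW(E) ⊇ FOLLOW(F) = {bool, then}. Thus FOLLOW(E) = {bool, then}.

{$, bool, then}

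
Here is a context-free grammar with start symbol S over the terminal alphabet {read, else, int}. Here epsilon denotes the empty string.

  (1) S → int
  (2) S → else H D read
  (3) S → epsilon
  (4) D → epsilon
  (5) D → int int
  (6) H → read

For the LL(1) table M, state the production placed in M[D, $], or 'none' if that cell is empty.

none

FIRST(S): from S→int we get {int}; from S→else H D read we get {else}; from S→epsilon we get {epsilon}. So FIRST(S) = {epsilon, else, int}.
FIRST(D): from D→epsilon we get {epsilon}; from D→int int we get {int}. So FIRST(D) = {epsilon, int}.
FIRST(H): from H→read we get {read}. So FIRST(H) = {read}.
FOLLOW(S) includes $ since S is the start symbol.
FOLLOW(D): in S→else H D read, D is followed by read with FIRST {read}. Thus FOLLOW(D) = {read}.
For D → epsilon: FIRST(epsilon) = {epsilon}, so it goes in M[D, t] for t ∈ {}; since epsilon ∈ FIRST, also for every t ∈ FOLLOW(D) = {read}.
For D → int int: FIRST(int int) = {int}, so it goes in M[D, t] for t ∈ {int}.
None of these place a production in M[D, $].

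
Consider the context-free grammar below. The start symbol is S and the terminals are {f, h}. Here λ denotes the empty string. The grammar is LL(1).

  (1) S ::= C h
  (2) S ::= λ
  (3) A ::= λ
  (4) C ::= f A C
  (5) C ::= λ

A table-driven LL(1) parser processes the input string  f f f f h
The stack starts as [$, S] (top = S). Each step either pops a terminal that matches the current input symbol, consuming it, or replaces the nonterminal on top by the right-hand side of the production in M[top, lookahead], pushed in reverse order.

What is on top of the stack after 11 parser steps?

      Stack      Input        Action
   1  $ S        f f f f h $  expand S ::= C h
   2  $ h C      f f f f h $  expand C ::= f A C
   3  $ h C A f  f f f f h $  match f
   4  $ h C A    f f f h $    expand A ::= λ
   5  $ h C      f f f h $    expand C ::= f A C
   6  $ h C A f  f f f h $    match f
   7  $ h C A    f f h $      expand A ::= λ
   8  $ h C      f f h $      expand C ::= f A C
   9  $ h C A f  f f h $      match f
  10  $ h C A    f h $        expand A ::= λ
  11  $ h C      f h $        expand C ::= f A C
Stack after step 11: $ h C A f (top = f).

f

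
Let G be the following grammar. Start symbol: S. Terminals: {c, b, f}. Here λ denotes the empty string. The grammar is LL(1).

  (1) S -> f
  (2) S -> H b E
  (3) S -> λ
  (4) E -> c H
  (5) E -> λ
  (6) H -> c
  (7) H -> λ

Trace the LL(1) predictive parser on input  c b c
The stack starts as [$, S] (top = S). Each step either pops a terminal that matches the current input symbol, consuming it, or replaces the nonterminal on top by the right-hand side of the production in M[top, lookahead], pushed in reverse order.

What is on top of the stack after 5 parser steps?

c

step 1: stack=$ S  input=c b c $  — expand S -> H b E
step 2: stack=$ E b H  input=c b c $  — expand H -> c
step 3: stack=$ E b c  input=c b c $  — match c
step 4: stack=$ E b  input=b c $  — match b
step 5: stack=$ E  input=c $  — expand E -> c H
Stack after step 5: $ H c (top = c).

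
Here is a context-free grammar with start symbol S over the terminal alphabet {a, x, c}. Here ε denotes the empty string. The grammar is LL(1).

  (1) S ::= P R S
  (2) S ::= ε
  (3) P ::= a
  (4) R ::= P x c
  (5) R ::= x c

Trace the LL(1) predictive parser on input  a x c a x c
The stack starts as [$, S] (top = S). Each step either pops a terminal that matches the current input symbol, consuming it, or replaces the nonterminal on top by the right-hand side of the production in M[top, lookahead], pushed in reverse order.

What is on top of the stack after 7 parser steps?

P

     Stack    Input          Action
  1  $ S      a x c a x c $  expand S ::= P R S
  2  $ S R P  a x c a x c $  expand P ::= a
  3  $ S R a  a x c a x c $  match a
  4  $ S R    x c a x c $    expand R ::= x c
  5  $ S c x  x c a x c $    match x
  6  $ S c    c a x c $      match c
  7  $ S      a x c $        expand S ::= P R S
Stack after step 7: $ S R P (top = P).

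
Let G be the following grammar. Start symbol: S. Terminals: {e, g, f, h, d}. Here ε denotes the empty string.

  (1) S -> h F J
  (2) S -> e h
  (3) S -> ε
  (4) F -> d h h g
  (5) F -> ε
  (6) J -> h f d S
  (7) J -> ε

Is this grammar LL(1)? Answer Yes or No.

FIRST(S) = {ε, e, h}
FIRST(F) = {ε, d}
FIRST(J) = {ε, h}
FOLLOW(S) = {$}
FOLLOW(F) = {$, h}
FOLLOW(J) = {$}
Each cell of M receives at most one production.

Yes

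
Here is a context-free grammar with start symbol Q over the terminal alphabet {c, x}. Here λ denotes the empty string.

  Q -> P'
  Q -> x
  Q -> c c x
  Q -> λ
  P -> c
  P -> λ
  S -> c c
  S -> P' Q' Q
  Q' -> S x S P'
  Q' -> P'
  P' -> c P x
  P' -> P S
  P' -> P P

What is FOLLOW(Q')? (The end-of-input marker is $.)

FIRST(P): from P->c we get {c}; from P->λ we get {λ}. So FIRST(P) = {λ, c}.
FIRST(Q): from Q->P' we get {λ, c, x}; from Q->x we get {x}; from Q->c c x we get {c}; from Q->λ we get {λ}. So FIRST(Q) = {λ, c, x}.
FIRST(S): from S->c c we get {c}; from S->P' Q' Q we get {λ, c, x}. So FIRST(S) = {λ, c, x}.
FIRST(P'): from P'->c P x we get {c}; from P'->P S we get {λ, c, x}; from P'->P P we get {λ, c}. So FIRST(P') = {λ, c, x}.
FIRST(Q'): from Q'->S x S P' we get {c, x}; from Q'->P' we get {λ, c, x}. So FIRST(Q') = {λ, c, x}.
FOLLOW(Q) includes $ since Q is the start symbol.
FOLLOW(Q): in S->P' Q' Q, the suffix after Q is empty, so FOLLOW(Q) ⊇ FOLLOW(S) = {$, c, x}. Thus FOLLOW(Q) = {$, c, x}.
FOLLOW(P): in P'->c P x, P is followed by x with FIRST {x}; in P'->P S, P is followed by S with FIRST {λ, c, x}; in P'->P S, the suffix after P is nullable, so FOLLOW(P) ⊇ FOLLOW(P') = {$, c, x}; in P'->P P (occurrence 1), P is followed by P with FIRST {λ, c}; in P'->P P (occurrence 1), the suffix after P is nullable, so FOLLOW(P) ⊇ FOLLOW(P') = {$, c, x}; in P'->P P (occurrence 2), the suffix after P is empty, so FOLLOW(P) ⊇ FOLLOW(P') = {$, c, x}. Thus FOLLOW(P) = {$, c, x}.
FOLLOW(S): in Q'->S x S P' (occurrence 1), S is followed by x S P' with FIRST {x}; in Q'->S x S P' (occurrence 2), S is followed by P' with FIRST {λ, c, x}; in Q'->S x S P' (occurrence 2), the suffix after S is nullable, so FOLLOW(S) ⊇ FOLLOW(Q') = {$, c, x}; in P'->P S, the suffix after S is empty, so FOLLOW(S) ⊇ FOLLOW(P') = {$, c, x}. Thus FOLLOW(S) = {$, c, x}.
FOLLOW(Q'): in S->P' Q' Q, Q' is followed by Q with FIRST {λ, c, x}; in S->P' Q' Q, the suffix after Q' is nullable, so FOLLOW(Q') ⊇ FOLLOW(S) = {$, c, x}. Thus FOLLOW(Q') = {$, c, x}.
FOLLOW(P'): in Q->P', the suffix after P' is empty, so FOLLOW(P') ⊇ FOLLOW(Q) = {$, c, x}; in S->P' Q' Q, P' is followed by Q' Q with FIRST {λ, c, x}; in S->P' Q' Q, the suffix after P' is nullable, so FOLLOW(P') ⊇ FOLLOW(S) = {$, c, x}; in Q'->S x S P', the suffix after P' is empty, so FOLLOW(P') ⊇ FOLLOW(Q') = {$, c, x}; in Q'->P', the suffix after P' is empty, so FOLLOW(P') ⊇ FOLLOW(Q') = {$, c, x}. Thus FOLLOW(P') = {$, c, x}.

{$, c, x}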